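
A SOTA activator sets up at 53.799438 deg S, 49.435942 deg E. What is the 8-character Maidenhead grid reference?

Shift to the Maidenhead origin (180°W, 90°S): lon 229.43594, lat 36.20056.
Field: 229.43594/20 → 11 → L, 36.20056/10 → 3 → D; chars LD.
Square: 9.43594/2 → 4, 6.20056/1 → 6; chars 46.
Subsquare: 1.43594/0.0833333 → 17 → r, 0.20056/0.0416667 → 4 → e; chars re.
Extended square: 0.01928/0.00833333 → 2, 0.03390/0.00416667 → 8; chars 28.

LD46re28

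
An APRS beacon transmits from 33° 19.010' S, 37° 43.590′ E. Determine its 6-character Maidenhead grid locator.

KF86uq

Offset from 180°W / 90°S: lon 217.7265°, lat 56.6832°.
Field: lon ⌊217.7265/20⌋ = 10 → K; lat ⌊56.6832/10⌋ = 5 → F.
Square: lon ⌊17.7265/2⌋ = 8; lat ⌊6.6832/1⌋ = 6.
Subsquare: lon ⌊1.7265/0.0833333⌋ = 20 → u; lat ⌊0.6832/0.0416667⌋ = 16 → q.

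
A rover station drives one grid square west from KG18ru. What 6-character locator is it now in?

KG18qu

Longitude subsquare r = 17; −1 → 16 = q.
The latitude characters are unchanged.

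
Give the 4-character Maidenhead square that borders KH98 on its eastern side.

LH08

Longitude square 9; +1 → 10, wraps to 0, carry into field.
Longitude field K = 10; +1 → 11 = L.
The latitude characters are unchanged.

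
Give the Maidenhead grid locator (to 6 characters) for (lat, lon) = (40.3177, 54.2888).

LN70dh

Offset from 180°W / 90°S: lon 234.2888°, lat 130.3177°.
Field: 234.2888/20 → 11 → L, 130.3177/10 → 13 → N; chars LN.
Square: 14.2888/2 → 7, 0.3177/1 → 0; chars 70.
Subsquare: 0.2888/0.0833333 → 3 → d, 0.3177/0.0416667 → 7 → h; chars dh.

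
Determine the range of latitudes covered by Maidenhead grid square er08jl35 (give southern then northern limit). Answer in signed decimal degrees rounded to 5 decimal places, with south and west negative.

88.47917, 88.48333

Field E=4, R=17: +4·20° lon, +17·10° lat → SW at lon -100°, lat 80°.
Square 0, 8: +0·2° lon, +8·1° lat → SW at lon -100°, lat 88°.
Subsquare j=9, l=11: +9·0.0833333° lon, +11·0.0416667° lat → SW at lon -99.25°, lat 88.4583°.
Extended square 3, 5: +3·0.00833333° lon, +5·0.00416667° lat → SW at lon -99.225°, lat 88.4792°.
Cell spans 0.00833333° lon × 0.00416667° lat.
south 88.47917, north 88.48333.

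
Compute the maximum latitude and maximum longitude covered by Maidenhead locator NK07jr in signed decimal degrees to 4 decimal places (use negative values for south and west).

Field N=13, K=10: +13·20° lon, +10·10° lat → SW at lon 80°, lat 10°.
Square 0, 7: +0·2° lon, +7·1° lat → SW at lon 80°, lat 17°.
Subsquare j=9, r=17: +9·0.0833333° lon, +17·0.0416667° lat → SW at lon 80.75°, lat 17.7083°.
Cell spans 0.0833333° lon × 0.0416667° lat. NE corner is SW corner plus one full cell.
latitude 17.7500, longitude 80.8333.

17.7500, 80.8333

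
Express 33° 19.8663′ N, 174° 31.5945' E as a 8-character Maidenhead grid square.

Shift to the Maidenhead origin (180°W, 90°S): lon 354.52657, lat 123.33111.
Field: lon ⌊354.52657/20⌋ = 17 → R; lat ⌊123.33111/10⌋ = 12 → M.
Square: lon ⌊14.52657/2⌋ = 7; lat ⌊3.33111/1⌋ = 3.
Subsquare: lon ⌊0.52657/0.0833333⌋ = 6 → g; lat ⌊0.33111/0.0416667⌋ = 7 → h.
Extended square: lon ⌊0.02657/0.00833333⌋ = 3; lat ⌊0.03944/0.00416667⌋ = 9.

RM73gh39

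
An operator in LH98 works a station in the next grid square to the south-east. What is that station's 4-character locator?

Longitude square 9; +1 → 10, wraps to 0, carry into field.
Longitude field L = 11; +1 → 12 = M.
Latitude square 8; −1 → 7.

MH07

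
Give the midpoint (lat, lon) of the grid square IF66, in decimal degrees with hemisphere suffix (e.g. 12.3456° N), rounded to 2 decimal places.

33.50° S, 7.00° W

Field I=8, F=5: +8·20° lon, +5·10° lat → SW at lon -20°, lat -40°.
Square 6, 6: +6·2° lon, +6·1° lat → SW at lon -8°, lat -34°.
Cell spans 2° lon × 1° lat. Centre is SW corner plus half of each.
latitude 33.50° S, longitude 7.00° W.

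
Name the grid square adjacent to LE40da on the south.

LD49dx

Latitude subsquare a = 0; −1 → -1, wraps to 23 = x, carry into square.
Latitude square 0; −1 → -1, wraps to 9, carry into field.
Latitude field E = 4; −1 → 3 = D.
The longitude characters are unchanged.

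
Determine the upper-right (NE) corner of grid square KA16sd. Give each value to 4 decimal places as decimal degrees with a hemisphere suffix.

Field K=10, A=0: +10·20° lon, +0·10° lat → SW at lon 20°, lat -90°.
Square 1, 6: +1·2° lon, +6·1° lat → SW at lon 22°, lat -84°.
Subsquare s=18, d=3: +18·0.0833333° lon, +3·0.0416667° lat → SW at lon 23.5°, lat -83.875°.
Cell spans 0.0833333° lon × 0.0416667° lat. NE corner is SW corner plus one full cell.
latitude 83.8333° S, longitude 23.5833° E.

83.8333° S, 23.5833° E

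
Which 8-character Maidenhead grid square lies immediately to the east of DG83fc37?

DG83fc47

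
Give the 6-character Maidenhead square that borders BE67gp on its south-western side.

Longitude subsquare g = 6; −1 → 5 = f.
Latitude subsquare p = 15; −1 → 14 = o.

BE67fo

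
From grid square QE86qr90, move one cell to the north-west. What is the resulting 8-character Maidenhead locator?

Longitude extended square 9; −1 → 8.
Latitude extended square 0; +1 → 1.

QE86qr81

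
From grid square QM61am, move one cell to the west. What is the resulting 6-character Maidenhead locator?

Longitude subsquare a = 0; −1 → -1, wraps to 23 = x, carry into square.
Longitude square 6; −1 → 5.
The latitude characters are unchanged.

QM51xm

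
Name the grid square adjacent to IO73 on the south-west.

IO62

Longitude square 7; −1 → 6.
Latitude square 3; −1 → 2.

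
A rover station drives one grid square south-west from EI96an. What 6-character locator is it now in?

EI86xm

Longitude subsquare a = 0; −1 → -1, wraps to 23 = x, carry into square.
Longitude square 9; −1 → 8.
Latitude subsquare n = 13; −1 → 12 = m.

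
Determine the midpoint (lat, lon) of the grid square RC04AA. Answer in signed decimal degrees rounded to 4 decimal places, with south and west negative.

-65.9792, 160.0417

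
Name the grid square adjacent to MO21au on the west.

Longitude subsquare a = 0; −1 → -1, wraps to 23 = x, carry into square.
Longitude square 2; −1 → 1.
The latitude characters are unchanged.

MO11xu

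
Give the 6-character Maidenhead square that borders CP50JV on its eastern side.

CP50kv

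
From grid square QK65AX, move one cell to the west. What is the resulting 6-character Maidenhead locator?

Longitude subsquare a = 0; −1 → -1, wraps to 23 = x, carry into square.
Longitude square 6; −1 → 5.
The latitude characters are unchanged.

QK55xx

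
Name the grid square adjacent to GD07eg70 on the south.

GD07ef79

Latitude extended square 0; −1 → -1, wraps to 9, carry into subsquare.
Latitude subsquare g = 6; −1 → 5 = f.
The longitude characters are unchanged.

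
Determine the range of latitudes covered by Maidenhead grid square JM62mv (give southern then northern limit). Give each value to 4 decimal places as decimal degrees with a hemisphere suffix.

32.8750° N, 32.9167° N

Field J=9, M=12: +9·20° lon, +12·10° lat → SW at lon 0°, lat 30°.
Square 6, 2: +6·2° lon, +2·1° lat → SW at lon 12°, lat 32°.
Subsquare m=12, v=21: +12·0.0833333° lon, +21·0.0416667° lat → SW at lon 13°, lat 32.875°.
Cell spans 0.0833333° lon × 0.0416667° lat.
south 32.8750° N, north 32.9167° N.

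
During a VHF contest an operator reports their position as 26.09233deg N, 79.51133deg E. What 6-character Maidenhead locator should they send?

Offset from 180°W / 90°S: lon 259.5113°, lat 116.0923°.
Field (20°×10°, letters A–R): lon ⌊259.5113/20⌋ = 12 → M; lat ⌊116.0923/10⌋ = 11 → L.
Square (2°×1°, digits 0–9): lon ⌊19.5113/2⌋ = 9; lat ⌊6.0923/1⌋ = 6.
Subsquare (5′×2.5′, letters a–x): lon ⌊1.5113/0.0833333⌋ = 18 → s; lat ⌊0.0923/0.0416667⌋ = 2 → c.

ML96sc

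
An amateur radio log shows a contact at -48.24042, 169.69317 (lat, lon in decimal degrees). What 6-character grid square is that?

RE41us

Shift to the Maidenhead origin (180°W, 90°S): lon 349.6932, lat 41.7596.
Field: lon ⌊349.6932/20⌋ = 17 → R; lat ⌊41.7596/10⌋ = 4 → E.
Square: lon ⌊9.6932/2⌋ = 4; lat ⌊1.7596/1⌋ = 1.
Subsquare: lon ⌊1.6932/0.0833333⌋ = 20 → u; lat ⌊0.7596/0.0416667⌋ = 18 → s.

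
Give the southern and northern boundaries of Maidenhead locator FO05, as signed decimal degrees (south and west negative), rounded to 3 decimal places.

55.000, 56.000

Field F=5, O=14: +5·20° lon, +14·10° lat → SW at lon -80°, lat 50°.
Square 0, 5: +0·2° lon, +5·1° lat → SW at lon -80°, lat 55°.
Cell spans 2° lon × 1° lat.
south 55.000, north 56.000.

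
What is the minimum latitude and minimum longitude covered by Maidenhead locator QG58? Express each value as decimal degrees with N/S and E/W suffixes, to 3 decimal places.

Field Q=16, G=6: +16·20° lon, +6·10° lat → SW at lon 140°, lat -30°.
Square 5, 8: +5·2° lon, +8·1° lat → SW at lon 150°, lat -22°.
latitude 22.000° S, longitude 150.000° E.

22.000° S, 150.000° E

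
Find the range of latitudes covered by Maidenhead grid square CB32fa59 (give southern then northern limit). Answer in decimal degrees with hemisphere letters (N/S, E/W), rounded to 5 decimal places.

77.96250° S, 77.95833° S

Field C=2, B=1: +2·20° lon, +1·10° lat → SW at lon -140°, lat -80°.
Square 3, 2: +3·2° lon, +2·1° lat → SW at lon -134°, lat -78°.
Subsquare f=5, a=0: +5·0.0833333° lon, +0·0.0416667° lat → SW at lon -133.583°, lat -78°.
Extended square 5, 9: +5·0.00833333° lon, +9·0.00416667° lat → SW at lon -133.542°, lat -77.9625°.
Cell spans 0.00833333° lon × 0.00416667° lat.
south 77.96250° S, north 77.95833° S.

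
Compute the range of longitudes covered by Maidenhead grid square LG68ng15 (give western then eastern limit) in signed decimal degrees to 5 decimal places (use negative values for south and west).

53.09167, 53.10000

Field L=11, G=6: +11·20° lon, +6·10° lat → SW at lon 40°, lat -30°.
Square 6, 8: +6·2° lon, +8·1° lat → SW at lon 52°, lat -22°.
Subsquare n=13, g=6: +13·0.0833333° lon, +6·0.0416667° lat → SW at lon 53.0833°, lat -21.75°.
Extended square 1, 5: +1·0.00833333° lon, +5·0.00416667° lat → SW at lon 53.0917°, lat -21.7292°.
Cell spans 0.00833333° lon × 0.00416667° lat.
west 53.09167, east 53.10000.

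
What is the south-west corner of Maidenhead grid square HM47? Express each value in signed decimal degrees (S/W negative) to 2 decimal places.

37.00, -32.00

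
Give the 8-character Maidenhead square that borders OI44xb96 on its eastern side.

OI54ab06

Longitude extended square 9; +1 → 10, wraps to 0, carry into subsquare.
Longitude subsquare x = 23; +1 → 24, wraps to 0 = a, carry into square.
Longitude square 4; +1 → 5.
The latitude characters are unchanged.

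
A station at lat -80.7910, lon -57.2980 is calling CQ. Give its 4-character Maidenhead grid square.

Add 180° to longitude and 90° to latitude: 122.70, 9.21.
Field: lon ⌊122.70/20⌋ = 6 → G; lat ⌊9.21/10⌋ = 0 → A.
Square: lon ⌊2.70/2⌋ = 1; lat ⌊9.21/1⌋ = 9.

GA19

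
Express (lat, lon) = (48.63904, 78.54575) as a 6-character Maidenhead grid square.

Shift to the Maidenhead origin (180°W, 90°S): lon 258.5457, lat 138.6390.
Field (20°×10°, letters A–R): lon ⌊258.5457/20⌋ = 12 → M; lat ⌊138.6390/10⌋ = 13 → N.
Square (2°×1°, digits 0–9): lon ⌊18.5457/2⌋ = 9; lat ⌊8.6390/1⌋ = 8.
Subsquare (5′×2.5′, letters a–x): lon ⌊0.5457/0.0833333⌋ = 6 → g; lat ⌊0.6390/0.0416667⌋ = 15 → p.

MN98gp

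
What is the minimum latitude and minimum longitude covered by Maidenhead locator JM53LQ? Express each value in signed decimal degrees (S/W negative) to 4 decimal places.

Field J=9, M=12: +9·20° lon, +12·10° lat → SW at lon 0°, lat 30°.
Square 5, 3: +5·2° lon, +3·1° lat → SW at lon 10°, lat 33°.
Subsquare l=11, q=16: +11·0.0833333° lon, +16·0.0416667° lat → SW at lon 10.9167°, lat 33.6667°.
latitude 33.6667, longitude 10.9167.

33.6667, 10.9167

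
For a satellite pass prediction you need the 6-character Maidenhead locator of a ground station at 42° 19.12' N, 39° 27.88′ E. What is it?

KN92rh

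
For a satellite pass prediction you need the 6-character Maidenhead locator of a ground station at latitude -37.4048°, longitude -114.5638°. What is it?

Offset from 180°W / 90°S: lon 65.4362°, lat 52.5952°.
Field: 65.4362/20 → 3 → D, 52.5952/10 → 5 → F; chars DF.
Square: 5.4362/2 → 2, 2.5952/1 → 2; chars 22.
Subsquare: 1.4362/0.0833333 → 17 → r, 0.5952/0.0416667 → 14 → o; chars ro.

DF22ro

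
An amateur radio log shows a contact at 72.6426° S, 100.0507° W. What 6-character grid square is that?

DB97xi

Offset from 180°W / 90°S: lon 79.9493°, lat 17.3574°.
Field: lon ⌊79.9493/20⌋ = 3 → D; lat ⌊17.3574/10⌋ = 1 → B.
Square: lon ⌊19.9493/2⌋ = 9; lat ⌊7.3574/1⌋ = 7.
Subsquare: lon ⌊1.9493/0.0833333⌋ = 23 → x; lat ⌊0.3574/0.0416667⌋ = 8 → i.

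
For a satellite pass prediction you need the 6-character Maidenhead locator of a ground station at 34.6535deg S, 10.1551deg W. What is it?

Shift to the Maidenhead origin (180°W, 90°S): lon 169.8449, lat 55.3465.
Field: 169.8449/20 → 8 → I, 55.3465/10 → 5 → F; chars IF.
Square: 9.8449/2 → 4, 5.3465/1 → 5; chars 45.
Subsquare: 1.8449/0.0833333 → 22 → w, 0.3465/0.0416667 → 8 → i; chars wi.

IF45wi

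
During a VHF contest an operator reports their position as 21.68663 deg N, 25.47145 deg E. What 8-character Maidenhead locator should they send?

KL21rq64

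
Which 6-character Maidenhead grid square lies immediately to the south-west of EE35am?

Longitude subsquare a = 0; −1 → -1, wraps to 23 = x, carry into square.
Longitude square 3; −1 → 2.
Latitude subsquare m = 12; −1 → 11 = l.

EE25xl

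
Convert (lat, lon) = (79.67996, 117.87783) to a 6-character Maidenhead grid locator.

OQ89wq

Shift to the Maidenhead origin (180°W, 90°S): lon 297.8778, lat 169.6800.
Field: lon ⌊297.8778/20⌋ = 14 → O; lat ⌊169.6800/10⌋ = 16 → Q.
Square: lon ⌊17.8778/2⌋ = 8; lat ⌊9.6800/1⌋ = 9.
Subsquare: lon ⌊1.8778/0.0833333⌋ = 22 → w; lat ⌊0.6800/0.0416667⌋ = 16 → q.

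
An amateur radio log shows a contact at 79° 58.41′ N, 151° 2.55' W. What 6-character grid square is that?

Shift to the Maidenhead origin (180°W, 90°S): lon 28.9575, lat 169.9735.
Field: lon ⌊28.9575/20⌋ = 1 → B; lat ⌊169.9735/10⌋ = 16 → Q.
Square: lon ⌊8.9575/2⌋ = 4; lat ⌊9.9735/1⌋ = 9.
Subsquare: lon ⌊0.9575/0.0833333⌋ = 11 → l; lat ⌊0.9735/0.0416667⌋ = 23 → x.

BQ49lx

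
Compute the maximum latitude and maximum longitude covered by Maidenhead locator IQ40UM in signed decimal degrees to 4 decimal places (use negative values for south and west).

70.5417, -10.2500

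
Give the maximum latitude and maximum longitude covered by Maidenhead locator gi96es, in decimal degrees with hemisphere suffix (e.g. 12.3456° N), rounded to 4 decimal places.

3.2083° S, 41.5833° W

Field G=6, I=8: +6·20° lon, +8·10° lat → SW at lon -60°, lat -10°.
Square 9, 6: +9·2° lon, +6·1° lat → SW at lon -42°, lat -4°.
Subsquare e=4, s=18: +4·0.0833333° lon, +18·0.0416667° lat → SW at lon -41.6667°, lat -3.25°.
Cell spans 0.0833333° lon × 0.0416667° lat. NE corner is SW corner plus one full cell.
latitude 3.2083° S, longitude 41.5833° W.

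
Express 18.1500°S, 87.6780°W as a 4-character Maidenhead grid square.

Add 180° to longitude and 90° to latitude: 92.32, 71.85.
Field (20°×10°, letters A–R): lon ⌊92.32/20⌋ = 4 → E; lat ⌊71.85/10⌋ = 7 → H.
Square (2°×1°, digits 0–9): lon ⌊12.32/2⌋ = 6; lat ⌊1.85/1⌋ = 1.

EH61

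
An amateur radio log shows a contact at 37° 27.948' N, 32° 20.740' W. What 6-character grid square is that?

HM37tl

Offset from 180°W / 90°S: lon 147.6543°, lat 127.4658°.
Field: 147.6543/20 → 7 → H, 127.4658/10 → 12 → M; chars HM.
Square: 7.6543/2 → 3, 7.4658/1 → 7; chars 37.
Subsquare: 1.6543/0.0833333 → 19 → t, 0.4658/0.0416667 → 11 → l; chars tl.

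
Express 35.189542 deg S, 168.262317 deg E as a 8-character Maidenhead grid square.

RF44dt14

Add 180° to longitude and 90° to latitude: 348.26232, 54.81046.
Field: 348.26232/20 → 17 → R, 54.81046/10 → 5 → F; chars RF.
Square: 8.26232/2 → 4, 4.81046/1 → 4; chars 44.
Subsquare: 0.26232/0.0833333 → 3 → d, 0.81046/0.0416667 → 19 → t; chars dt.
Extended square: 0.01232/0.00833333 → 1, 0.01879/0.00416667 → 4; chars 14.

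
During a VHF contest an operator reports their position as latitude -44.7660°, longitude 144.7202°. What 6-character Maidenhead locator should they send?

QE25if

Add 180° to longitude and 90° to latitude: 324.7202, 45.2340.
Field: lon ⌊324.7202/20⌋ = 16 → Q; lat ⌊45.2340/10⌋ = 4 → E.
Square: lon ⌊4.7202/2⌋ = 2; lat ⌊5.2340/1⌋ = 5.
Subsquare: lon ⌊0.7202/0.0833333⌋ = 8 → i; lat ⌊0.2340/0.0416667⌋ = 5 → f.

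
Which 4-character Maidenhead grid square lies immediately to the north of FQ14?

FQ15

Latitude square 4; +1 → 5.
The longitude characters are unchanged.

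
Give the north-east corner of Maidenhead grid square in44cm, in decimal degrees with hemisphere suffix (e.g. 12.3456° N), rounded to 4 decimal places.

Field I=8, N=13: +8·20° lon, +13·10° lat → SW at lon -20°, lat 40°.
Square 4, 4: +4·2° lon, +4·1° lat → SW at lon -12°, lat 44°.
Subsquare c=2, m=12: +2·0.0833333° lon, +12·0.0416667° lat → SW at lon -11.8333°, lat 44.5°.
Cell spans 0.0833333° lon × 0.0416667° lat. NE corner is SW corner plus one full cell.
latitude 44.5417° N, longitude 11.7500° W.

44.5417° N, 11.7500° W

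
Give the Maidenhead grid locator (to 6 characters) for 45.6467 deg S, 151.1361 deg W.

Offset from 180°W / 90°S: lon 28.8639°, lat 44.3533°.
Field: 28.8639/20 → 1 → B, 44.3533/10 → 4 → E; chars BE.
Square: 8.8639/2 → 4, 4.3533/1 → 4; chars 44.
Subsquare: 0.8639/0.0833333 → 10 → k, 0.3533/0.0416667 → 8 → i; chars ki.

BE44ki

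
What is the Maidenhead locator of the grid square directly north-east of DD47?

Longitude square 4; +1 → 5.
Latitude square 7; +1 → 8.

DD58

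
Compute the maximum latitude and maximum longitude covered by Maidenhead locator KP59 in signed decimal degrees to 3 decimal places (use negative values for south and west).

70.000, 32.000

Field K=10, P=15: +10·20° lon, +15·10° lat → SW at lon 20°, lat 60°.
Square 5, 9: +5·2° lon, +9·1° lat → SW at lon 30°, lat 69°.
Cell spans 2° lon × 1° lat. NE corner is SW corner plus one full cell.
latitude 70.000, longitude 32.000.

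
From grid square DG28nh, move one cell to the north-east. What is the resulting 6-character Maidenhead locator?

DG28oi

Longitude subsquare n = 13; +1 → 14 = o.
Latitude subsquare h = 7; +1 → 8 = i.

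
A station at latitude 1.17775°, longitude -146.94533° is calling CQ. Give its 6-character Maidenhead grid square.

Add 180° to longitude and 90° to latitude: 33.0547, 91.1778.
Field (20°×10°, letters A–R): lon ⌊33.0547/20⌋ = 1 → B; lat ⌊91.1778/10⌋ = 9 → J.
Square (2°×1°, digits 0–9): lon ⌊13.0547/2⌋ = 6; lat ⌊1.1778/1⌋ = 1.
Subsquare (5′×2.5′, letters a–x): lon ⌊1.0547/0.0833333⌋ = 12 → m; lat ⌊0.1778/0.0416667⌋ = 4 → e.

BJ61me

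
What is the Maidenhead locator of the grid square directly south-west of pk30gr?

PK30fq

Longitude subsquare g = 6; −1 → 5 = f.
Latitude subsquare r = 17; −1 → 16 = q.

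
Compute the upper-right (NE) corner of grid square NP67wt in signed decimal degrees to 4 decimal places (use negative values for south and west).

Field N=13, P=15: +13·20° lon, +15·10° lat → SW at lon 80°, lat 60°.
Square 6, 7: +6·2° lon, +7·1° lat → SW at lon 92°, lat 67°.
Subsquare w=22, t=19: +22·0.0833333° lon, +19·0.0416667° lat → SW at lon 93.8333°, lat 67.7917°.
Cell spans 0.0833333° lon × 0.0416667° lat. NE corner is SW corner plus one full cell.
latitude 67.8333, longitude 93.9167.

67.8333, 93.9167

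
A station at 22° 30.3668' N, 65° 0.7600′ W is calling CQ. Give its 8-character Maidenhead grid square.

Shift to the Maidenhead origin (180°W, 90°S): lon 114.98733, lat 112.50611.
Field: lon ⌊114.98733/20⌋ = 5 → F; lat ⌊112.50611/10⌋ = 11 → L.
Square: lon ⌊14.98733/2⌋ = 7; lat ⌊2.50611/1⌋ = 2.
Subsquare: lon ⌊0.98733/0.0833333⌋ = 11 → l; lat ⌊0.50611/0.0416667⌋ = 12 → m.
Extended square: lon ⌊0.07067/0.00833333⌋ = 8; lat ⌊0.00611/0.00416667⌋ = 1.

FL72lm81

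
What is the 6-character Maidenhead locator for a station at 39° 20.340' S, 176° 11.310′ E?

Shift to the Maidenhead origin (180°W, 90°S): lon 356.1885, lat 50.6610.
Field: lon ⌊356.1885/20⌋ = 17 → R; lat ⌊50.6610/10⌋ = 5 → F.
Square: lon ⌊16.1885/2⌋ = 8; lat ⌊0.6610/1⌋ = 0.
Subsquare: lon ⌊0.1885/0.0833333⌋ = 2 → c; lat ⌊0.6610/0.0416667⌋ = 15 → p.

RF80cp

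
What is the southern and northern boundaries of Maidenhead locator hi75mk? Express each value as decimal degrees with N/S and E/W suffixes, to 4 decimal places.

4.5833° S, 4.5417° S

Field H=7, I=8: +7·20° lon, +8·10° lat → SW at lon -40°, lat -10°.
Square 7, 5: +7·2° lon, +5·1° lat → SW at lon -26°, lat -5°.
Subsquare m=12, k=10: +12·0.0833333° lon, +10·0.0416667° lat → SW at lon -25°, lat -4.58333°.
Cell spans 0.0833333° lon × 0.0416667° lat.
south 4.5833° S, north 4.5417° S.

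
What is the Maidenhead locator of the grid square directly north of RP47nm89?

RP47nn80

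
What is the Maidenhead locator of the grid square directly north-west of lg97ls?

LG97kt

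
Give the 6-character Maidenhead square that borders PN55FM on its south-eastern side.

PN55gl

Longitude subsquare f = 5; +1 → 6 = g.
Latitude subsquare m = 12; −1 → 11 = l.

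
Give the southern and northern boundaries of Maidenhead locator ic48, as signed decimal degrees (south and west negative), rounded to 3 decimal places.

-62.000, -61.000

Field I=8, C=2: +8·20° lon, +2·10° lat → SW at lon -20°, lat -70°.
Square 4, 8: +4·2° lon, +8·1° lat → SW at lon -12°, lat -62°.
Cell spans 2° lon × 1° lat.
south -62.000, north -61.000.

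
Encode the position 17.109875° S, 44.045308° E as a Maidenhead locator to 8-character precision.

LH22av53

Offset from 180°W / 90°S: lon 224.04531°, lat 72.89012°.
Field: 224.04531/20 → 11 → L, 72.89012/10 → 7 → H; chars LH.
Square: 4.04531/2 → 2, 2.89012/1 → 2; chars 22.
Subsquare: 0.04531/0.0833333 → 0 → a, 0.89012/0.0416667 → 21 → v; chars av.
Extended square: 0.04531/0.00833333 → 5, 0.01512/0.00416667 → 3; chars 53.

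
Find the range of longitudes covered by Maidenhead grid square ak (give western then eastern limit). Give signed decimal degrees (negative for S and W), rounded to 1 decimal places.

-180.0, -160.0

Field A=0, K=10: +0·20° lon, +10·10° lat → SW at lon -180°, lat 10°.
Cell spans 20° lon × 10° lat.
west -180.0, east -160.0.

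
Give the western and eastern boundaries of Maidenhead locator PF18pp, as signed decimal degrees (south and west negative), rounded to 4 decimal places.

123.2500, 123.3333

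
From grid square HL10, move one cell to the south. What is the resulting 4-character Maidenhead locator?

HK19

Latitude square 0; −1 → -1, wraps to 9, carry into field.
Latitude field L = 11; −1 → 10 = K.
The longitude characters are unchanged.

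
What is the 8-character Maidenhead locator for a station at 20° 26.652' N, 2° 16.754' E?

Shift to the Maidenhead origin (180°W, 90°S): lon 182.27923, lat 110.44420.
Field (20°×10°, letters A–R): 182.27923/20 → 9 → J, 110.44420/10 → 11 → L; chars JL.
Square (2°×1°, digits 0–9): 2.27923/2 → 1, 0.44420/1 → 0; chars 10.
Subsquare (5′×2.5′, letters a–x): 0.27923/0.0833333 → 3 → d, 0.44420/0.0416667 → 10 → k; chars dk.
Extended square (30″×15″, digits 0–9): 0.02923/0.00833333 → 3, 0.02753/0.00416667 → 6; chars 36.

JL10dk36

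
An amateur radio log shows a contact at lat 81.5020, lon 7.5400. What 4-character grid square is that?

Add 180° to longitude and 90° to latitude: 187.54, 171.50.
Field: 187.54/20 → 9 → J, 171.50/10 → 17 → R; chars JR.
Square: 7.54/2 → 3, 1.50/1 → 1; chars 31.

JR31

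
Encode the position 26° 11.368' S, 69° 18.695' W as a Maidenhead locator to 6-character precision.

Offset from 180°W / 90°S: lon 110.6884°, lat 63.8105°.
Field: 110.6884/20 → 5 → F, 63.8105/10 → 6 → G; chars FG.
Square: 10.6884/2 → 5, 3.8105/1 → 3; chars 53.
Subsquare: 0.6884/0.0833333 → 8 → i, 0.8105/0.0416667 → 19 → t; chars it.

FG53it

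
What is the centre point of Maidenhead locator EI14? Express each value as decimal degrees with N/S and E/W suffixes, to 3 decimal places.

Field E=4, I=8: +4·20° lon, +8·10° lat → SW at lon -100°, lat -10°.
Square 1, 4: +1·2° lon, +4·1° lat → SW at lon -98°, lat -6°.
Cell spans 2° lon × 1° lat. Centre is SW corner plus half of each.
latitude 5.500° S, longitude 97.000° W.

5.500° S, 97.000° W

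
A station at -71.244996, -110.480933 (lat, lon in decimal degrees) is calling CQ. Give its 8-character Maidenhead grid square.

DB48ss21

Shift to the Maidenhead origin (180°W, 90°S): lon 69.51907, lat 18.75500.
Field (20°×10°, letters A–R): 69.51907/20 → 3 → D, 18.75500/10 → 1 → B; chars DB.
Square (2°×1°, digits 0–9): 9.51907/2 → 4, 8.75500/1 → 8; chars 48.
Subsquare (5′×2.5′, letters a–x): 1.51907/0.0833333 → 18 → s, 0.75500/0.0416667 → 18 → s; chars ss.
Extended square (30″×15″, digits 0–9): 0.01907/0.00833333 → 2, 0.00500/0.00416667 → 1; chars 21.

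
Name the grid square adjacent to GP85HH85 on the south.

GP85hh84

Latitude extended square 5; −1 → 4.
The longitude characters are unchanged.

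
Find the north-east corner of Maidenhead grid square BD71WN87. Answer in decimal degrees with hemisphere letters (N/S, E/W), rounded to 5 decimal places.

58.42500° S, 144.09167° W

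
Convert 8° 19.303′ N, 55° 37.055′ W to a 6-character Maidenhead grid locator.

GJ28eh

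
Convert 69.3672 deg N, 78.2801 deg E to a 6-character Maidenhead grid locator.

MP99di

Shift to the Maidenhead origin (180°W, 90°S): lon 258.2801, lat 159.3672.
Field (20°×10°, letters A–R): 258.2801/20 → 12 → M, 159.3672/10 → 15 → P; chars MP.
Square (2°×1°, digits 0–9): 18.2801/2 → 9, 9.3672/1 → 9; chars 99.
Subsquare (5′×2.5′, letters a–x): 0.2801/0.0833333 → 3 → d, 0.3672/0.0416667 → 8 → i; chars di.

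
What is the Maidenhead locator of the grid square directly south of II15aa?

Latitude subsquare a = 0; −1 → -1, wraps to 23 = x, carry into square.
Latitude square 5; −1 → 4.
The longitude characters are unchanged.

II14ax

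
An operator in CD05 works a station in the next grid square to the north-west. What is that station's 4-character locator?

BD96

Longitude square 0; −1 → -1, wraps to 9, carry into field.
Longitude field C = 2; −1 → 1 = B.
Latitude square 5; +1 → 6.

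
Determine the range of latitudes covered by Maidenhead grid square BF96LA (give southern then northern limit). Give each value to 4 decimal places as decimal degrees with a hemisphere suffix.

Field B=1, F=5: +1·20° lon, +5·10° lat → SW at lon -160°, lat -40°.
Square 9, 6: +9·2° lon, +6·1° lat → SW at lon -142°, lat -34°.
Subsquare l=11, a=0: +11·0.0833333° lon, +0·0.0416667° lat → SW at lon -141.083°, lat -34°.
Cell spans 0.0833333° lon × 0.0416667° lat.
south 34.0000° S, north 33.9583° S.

34.0000° S, 33.9583° S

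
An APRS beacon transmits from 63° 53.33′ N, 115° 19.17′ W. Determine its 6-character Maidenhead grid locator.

DP23iv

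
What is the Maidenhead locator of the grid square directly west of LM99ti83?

Longitude extended square 8; −1 → 7.
The latitude characters are unchanged.

LM99ti73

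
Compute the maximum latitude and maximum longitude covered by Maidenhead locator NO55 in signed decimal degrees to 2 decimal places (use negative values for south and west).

56.00, 92.00

Field N=13, O=14: +13·20° lon, +14·10° lat → SW at lon 80°, lat 50°.
Square 5, 5: +5·2° lon, +5·1° lat → SW at lon 90°, lat 55°.
Cell spans 2° lon × 1° lat. NE corner is SW corner plus one full cell.
latitude 56.00, longitude 92.00.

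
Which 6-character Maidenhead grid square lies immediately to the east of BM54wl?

Longitude subsquare w = 22; +1 → 23 = x.
The latitude characters are unchanged.

BM54xl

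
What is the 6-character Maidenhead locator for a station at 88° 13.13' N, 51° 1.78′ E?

LR58mf

Add 180° to longitude and 90° to latitude: 231.0297, 178.2188.
Field: lon ⌊231.0297/20⌋ = 11 → L; lat ⌊178.2188/10⌋ = 17 → R.
Square: lon ⌊11.0297/2⌋ = 5; lat ⌊8.2188/1⌋ = 8.
Subsquare: lon ⌊1.0297/0.0833333⌋ = 12 → m; lat ⌊0.2188/0.0416667⌋ = 5 → f.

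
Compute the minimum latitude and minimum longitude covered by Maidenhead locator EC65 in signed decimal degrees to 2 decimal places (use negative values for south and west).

-65.00, -88.00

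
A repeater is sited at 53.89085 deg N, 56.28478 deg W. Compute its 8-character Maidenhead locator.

GO13uv53

Shift to the Maidenhead origin (180°W, 90°S): lon 123.71522, lat 143.89085.
Field: lon ⌊123.71522/20⌋ = 6 → G; lat ⌊143.89085/10⌋ = 14 → O.
Square: lon ⌊3.71522/2⌋ = 1; lat ⌊3.89085/1⌋ = 3.
Subsquare: lon ⌊1.71522/0.0833333⌋ = 20 → u; lat ⌊0.89085/0.0416667⌋ = 21 → v.
Extended square: lon ⌊0.04855/0.00833333⌋ = 5; lat ⌊0.01585/0.00416667⌋ = 3.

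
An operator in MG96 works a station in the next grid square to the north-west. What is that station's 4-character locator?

Longitude square 9; −1 → 8.
Latitude square 6; +1 → 7.

MG87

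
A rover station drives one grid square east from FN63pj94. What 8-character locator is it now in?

FN63qj04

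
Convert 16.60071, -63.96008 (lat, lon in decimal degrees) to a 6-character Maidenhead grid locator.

Offset from 180°W / 90°S: lon 116.0399°, lat 106.6007°.
Field: lon ⌊116.0399/20⌋ = 5 → F; lat ⌊106.6007/10⌋ = 10 → K.
Square: lon ⌊16.0399/2⌋ = 8; lat ⌊6.6007/1⌋ = 6.
Subsquare: lon ⌊0.0399/0.0833333⌋ = 0 → a; lat ⌊0.6007/0.0416667⌋ = 14 → o.

FK86ao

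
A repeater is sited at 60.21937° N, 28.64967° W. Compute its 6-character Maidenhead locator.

HP50qf

Offset from 180°W / 90°S: lon 151.3503°, lat 150.2194°.
Field: lon ⌊151.3503/20⌋ = 7 → H; lat ⌊150.2194/10⌋ = 15 → P.
Square: lon ⌊11.3503/2⌋ = 5; lat ⌊0.2194/1⌋ = 0.
Subsquare: lon ⌊1.3503/0.0833333⌋ = 16 → q; lat ⌊0.2194/0.0416667⌋ = 5 → f.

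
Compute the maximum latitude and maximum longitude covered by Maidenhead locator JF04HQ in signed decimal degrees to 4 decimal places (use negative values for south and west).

-35.2917, 0.6667

Field J=9, F=5: +9·20° lon, +5·10° lat → SW at lon 0°, lat -40°.
Square 0, 4: +0·2° lon, +4·1° lat → SW at lon 0°, lat -36°.
Subsquare h=7, q=16: +7·0.0833333° lon, +16·0.0416667° lat → SW at lon 0.583333°, lat -35.3333°.
Cell spans 0.0833333° lon × 0.0416667° lat. NE corner is SW corner plus one full cell.
latitude -35.2917, longitude 0.6667.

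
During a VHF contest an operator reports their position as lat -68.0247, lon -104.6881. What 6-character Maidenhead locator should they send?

Add 180° to longitude and 90° to latitude: 75.3119, 21.9753.
Field: 75.3119/20 → 3 → D, 21.9753/10 → 2 → C; chars DC.
Square: 15.3119/2 → 7, 1.9753/1 → 1; chars 71.
Subsquare: 1.3119/0.0833333 → 15 → p, 0.9753/0.0416667 → 23 → x; chars px.

DC71px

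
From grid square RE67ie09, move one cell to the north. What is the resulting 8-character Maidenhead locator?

Latitude extended square 9; +1 → 10, wraps to 0, carry into subsquare.
Latitude subsquare e = 4; +1 → 5 = f.
The longitude characters are unchanged.

RE67if00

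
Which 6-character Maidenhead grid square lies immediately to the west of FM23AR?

Longitude subsquare a = 0; −1 → -1, wraps to 23 = x, carry into square.
Longitude square 2; −1 → 1.
The latitude characters are unchanged.

FM13xr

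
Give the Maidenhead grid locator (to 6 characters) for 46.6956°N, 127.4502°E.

PN36rq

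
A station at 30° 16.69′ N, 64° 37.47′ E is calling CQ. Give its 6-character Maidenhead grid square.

Add 180° to longitude and 90° to latitude: 244.6245, 120.2782.
Field: lon ⌊244.6245/20⌋ = 12 → M; lat ⌊120.2782/10⌋ = 12 → M.
Square: lon ⌊4.6245/2⌋ = 2; lat ⌊0.2782/1⌋ = 0.
Subsquare: lon ⌊0.6245/0.0833333⌋ = 7 → h; lat ⌊0.2782/0.0416667⌋ = 6 → g.

MM20hg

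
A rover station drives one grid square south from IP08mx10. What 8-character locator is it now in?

IP08mw19

Latitude extended square 0; −1 → -1, wraps to 9, carry into subsquare.
Latitude subsquare x = 23; −1 → 22 = w.
The longitude characters are unchanged.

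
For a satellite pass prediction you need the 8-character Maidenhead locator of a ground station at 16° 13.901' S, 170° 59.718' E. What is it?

RH53ls94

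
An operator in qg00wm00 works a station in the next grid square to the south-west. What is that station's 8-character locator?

Longitude extended square 0; −1 → -1, wraps to 9, carry into subsquare.
Longitude subsquare w = 22; −1 → 21 = v.
Latitude extended square 0; −1 → -1, wraps to 9, carry into subsquare.
Latitude subsquare m = 12; −1 → 11 = l.

QG00vl99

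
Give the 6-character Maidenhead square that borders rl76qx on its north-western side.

Longitude subsquare q = 16; −1 → 15 = p.
Latitude subsquare x = 23; +1 → 24, wraps to 0 = a, carry into square.
Latitude square 6; +1 → 7.

RL77pa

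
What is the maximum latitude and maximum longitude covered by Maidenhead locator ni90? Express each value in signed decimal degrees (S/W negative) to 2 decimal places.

Field N=13, I=8: +13·20° lon, +8·10° lat → SW at lon 80°, lat -10°.
Square 9, 0: +9·2° lon, +0·1° lat → SW at lon 98°, lat -10°.
Cell spans 2° lon × 1° lat. NE corner is SW corner plus one full cell.
latitude -9.00, longitude 100.00.

-9.00, 100.00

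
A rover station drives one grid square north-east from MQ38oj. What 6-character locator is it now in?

Longitude subsquare o = 14; +1 → 15 = p.
Latitude subsquare j = 9; +1 → 10 = k.

MQ38pk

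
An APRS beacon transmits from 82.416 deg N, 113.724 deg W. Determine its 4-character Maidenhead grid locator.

DR32

Offset from 180°W / 90°S: lon 66.28°, lat 172.42°.
Field: lon ⌊66.28/20⌋ = 3 → D; lat ⌊172.42/10⌋ = 17 → R.
Square: lon ⌊6.28/2⌋ = 3; lat ⌊2.42/1⌋ = 2.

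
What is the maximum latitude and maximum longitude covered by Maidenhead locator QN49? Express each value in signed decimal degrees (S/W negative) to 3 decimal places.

Field Q=16, N=13: +16·20° lon, +13·10° lat → SW at lon 140°, lat 40°.
Square 4, 9: +4·2° lon, +9·1° lat → SW at lon 148°, lat 49°.
Cell spans 2° lon × 1° lat. NE corner is SW corner plus one full cell.
latitude 50.000, longitude 150.000.

50.000, 150.000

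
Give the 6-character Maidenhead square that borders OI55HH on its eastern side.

Longitude subsquare h = 7; +1 → 8 = i.
The latitude characters are unchanged.

OI55ih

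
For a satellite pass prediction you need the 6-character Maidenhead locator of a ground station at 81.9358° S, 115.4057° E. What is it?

OA78qb

Offset from 180°W / 90°S: lon 295.4057°, lat 8.0642°.
Field (20°×10°, letters A–R): 295.4057/20 → 14 → O, 8.0642/10 → 0 → A; chars OA.
Square (2°×1°, digits 0–9): 15.4057/2 → 7, 8.0642/1 → 8; chars 78.
Subsquare (5′×2.5′, letters a–x): 1.4057/0.0833333 → 16 → q, 0.0642/0.0416667 → 1 → b; chars qb.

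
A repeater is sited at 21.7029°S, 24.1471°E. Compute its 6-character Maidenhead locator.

KG28bh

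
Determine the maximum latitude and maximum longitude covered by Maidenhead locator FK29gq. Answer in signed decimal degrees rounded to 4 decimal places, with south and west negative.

Field F=5, K=10: +5·20° lon, +10·10° lat → SW at lon -80°, lat 10°.
Square 2, 9: +2·2° lon, +9·1° lat → SW at lon -76°, lat 19°.
Subsquare g=6, q=16: +6·0.0833333° lon, +16·0.0416667° lat → SW at lon -75.5°, lat 19.6667°.
Cell spans 0.0833333° lon × 0.0416667° lat. NE corner is SW corner plus one full cell.
latitude 19.7083, longitude -75.4167.

19.7083, -75.4167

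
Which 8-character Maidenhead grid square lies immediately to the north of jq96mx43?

Latitude extended square 3; +1 → 4.
The longitude characters are unchanged.

JQ96mx44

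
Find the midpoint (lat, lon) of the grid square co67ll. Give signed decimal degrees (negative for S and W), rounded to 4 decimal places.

57.4792, -127.0417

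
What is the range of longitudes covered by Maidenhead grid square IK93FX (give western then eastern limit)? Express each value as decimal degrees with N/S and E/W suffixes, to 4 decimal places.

Field I=8, K=10: +8·20° lon, +10·10° lat → SW at lon -20°, lat 10°.
Square 9, 3: +9·2° lon, +3·1° lat → SW at lon -2°, lat 13°.
Subsquare f=5, x=23: +5·0.0833333° lon, +23·0.0416667° lat → SW at lon -1.58333°, lat 13.9583°.
Cell spans 0.0833333° lon × 0.0416667° lat.
west 1.5833° W, east 1.5000° W.

1.5833° W, 1.5000° W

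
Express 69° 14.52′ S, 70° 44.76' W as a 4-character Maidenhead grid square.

FC40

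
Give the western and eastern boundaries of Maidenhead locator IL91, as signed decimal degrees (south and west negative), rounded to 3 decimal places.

Field I=8, L=11: +8·20° lon, +11·10° lat → SW at lon -20°, lat 20°.
Square 9, 1: +9·2° lon, +1·1° lat → SW at lon -2°, lat 21°.
Cell spans 2° lon × 1° lat.
west -2.000, east 0.000.

-2.000, 0.000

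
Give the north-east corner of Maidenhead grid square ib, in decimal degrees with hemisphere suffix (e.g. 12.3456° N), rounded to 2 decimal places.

Field I=8, B=1: +8·20° lon, +1·10° lat → SW at lon -20°, lat -80°.
Cell spans 20° lon × 10° lat. NE corner is SW corner plus one full cell.
latitude 70.00° S, longitude 0.00° E.

70.00° S, 0.00° E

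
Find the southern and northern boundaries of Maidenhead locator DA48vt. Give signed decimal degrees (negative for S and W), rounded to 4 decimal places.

Field D=3, A=0: +3·20° lon, +0·10° lat → SW at lon -120°, lat -90°.
Square 4, 8: +4·2° lon, +8·1° lat → SW at lon -112°, lat -82°.
Subsquare v=21, t=19: +21·0.0833333° lon, +19·0.0416667° lat → SW at lon -110.25°, lat -81.2083°.
Cell spans 0.0833333° lon × 0.0416667° lat.
south -81.2083, north -81.1667.

-81.2083, -81.1667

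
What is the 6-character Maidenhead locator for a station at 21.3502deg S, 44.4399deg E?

LG28fp

Offset from 180°W / 90°S: lon 224.4399°, lat 68.6498°.
Field (20°×10°, letters A–R): 224.4399/20 → 11 → L, 68.6498/10 → 6 → G; chars LG.
Square (2°×1°, digits 0–9): 4.4399/2 → 2, 8.6498/1 → 8; chars 28.
Subsquare (5′×2.5′, letters a–x): 0.4399/0.0833333 → 5 → f, 0.6498/0.0416667 → 15 → p; chars fp.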